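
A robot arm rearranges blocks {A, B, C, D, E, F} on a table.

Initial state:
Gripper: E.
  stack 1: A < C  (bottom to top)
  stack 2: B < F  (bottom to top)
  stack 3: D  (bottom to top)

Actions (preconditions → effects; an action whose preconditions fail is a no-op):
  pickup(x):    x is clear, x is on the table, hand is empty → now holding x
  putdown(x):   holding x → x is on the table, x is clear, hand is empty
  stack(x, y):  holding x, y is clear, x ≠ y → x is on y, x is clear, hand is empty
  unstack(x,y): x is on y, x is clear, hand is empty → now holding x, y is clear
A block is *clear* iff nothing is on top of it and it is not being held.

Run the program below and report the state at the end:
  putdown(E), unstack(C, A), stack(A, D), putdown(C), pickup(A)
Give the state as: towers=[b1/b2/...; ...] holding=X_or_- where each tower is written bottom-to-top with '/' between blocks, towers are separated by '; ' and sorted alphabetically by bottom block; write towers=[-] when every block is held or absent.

towers=[B/F; C; D; E] holding=A

step 1 (putdown(E)): towers=[A/C; B/F; D; E] holding=-
step 2 (unstack(C, A)): towers=[A; B/F; D; E] holding=C
step 3 (stack(A, D)) [no-op]: towers=[A; B/F; D; E] holding=C
step 4 (putdown(C)): towers=[A; B/F; C; D; E] holding=-
step 5 (pickup(A)): towers=[B/F; C; D; E] holding=A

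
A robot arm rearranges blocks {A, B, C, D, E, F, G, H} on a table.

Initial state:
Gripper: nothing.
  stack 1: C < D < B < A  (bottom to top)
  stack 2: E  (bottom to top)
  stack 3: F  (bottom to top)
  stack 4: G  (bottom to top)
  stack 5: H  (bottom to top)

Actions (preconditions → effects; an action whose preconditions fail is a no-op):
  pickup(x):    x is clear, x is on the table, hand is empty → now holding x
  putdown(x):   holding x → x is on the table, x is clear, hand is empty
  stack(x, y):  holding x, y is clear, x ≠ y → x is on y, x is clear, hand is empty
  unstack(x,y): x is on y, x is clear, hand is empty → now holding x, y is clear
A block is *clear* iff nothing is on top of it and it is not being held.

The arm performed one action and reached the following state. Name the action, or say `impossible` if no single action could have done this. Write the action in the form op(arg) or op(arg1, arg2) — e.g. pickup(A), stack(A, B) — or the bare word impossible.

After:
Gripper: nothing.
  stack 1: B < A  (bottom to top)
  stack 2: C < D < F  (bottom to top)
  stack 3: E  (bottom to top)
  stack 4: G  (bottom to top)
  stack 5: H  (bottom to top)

impossible

target: towers=[B/A; C/D/F; E; G; H] holding=-
         pickup(G) → towers=[C/D/B/A; E; F; H] holding=G
     unstack(A, B) → towers=[C/D/B; E; F; G; H] holding=A
         pickup(E) → towers=[C/D/B/A; F; G; H] holding=E
         pickup(H) → towers=[C/D/B/A; E; F; G] holding=H
         pickup(F) → towers=[C/D/B/A; E; G; H] holding=F
none of the 5 applicable actions match → impossible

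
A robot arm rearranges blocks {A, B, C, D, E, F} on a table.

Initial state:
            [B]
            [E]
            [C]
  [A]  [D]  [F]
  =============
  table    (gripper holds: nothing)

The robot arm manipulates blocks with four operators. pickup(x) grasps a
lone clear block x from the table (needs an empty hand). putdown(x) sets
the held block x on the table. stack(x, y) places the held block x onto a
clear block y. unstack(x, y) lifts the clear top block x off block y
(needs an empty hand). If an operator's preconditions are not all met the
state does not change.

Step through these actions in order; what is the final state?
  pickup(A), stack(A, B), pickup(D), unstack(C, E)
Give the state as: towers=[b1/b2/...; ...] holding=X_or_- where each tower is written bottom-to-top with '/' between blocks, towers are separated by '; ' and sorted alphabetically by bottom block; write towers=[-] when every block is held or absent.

towers=[F/C/E/B/A] holding=D

step 1 (pickup(A)): towers=[D; F/C/E/B] holding=A
step 2 (stack(A, B)): towers=[D; F/C/E/B/A] holding=-
step 3 (pickup(D)): towers=[F/C/E/B/A] holding=D
step 4 (unstack(C, E)) [no-op]: towers=[F/C/E/B/A] holding=D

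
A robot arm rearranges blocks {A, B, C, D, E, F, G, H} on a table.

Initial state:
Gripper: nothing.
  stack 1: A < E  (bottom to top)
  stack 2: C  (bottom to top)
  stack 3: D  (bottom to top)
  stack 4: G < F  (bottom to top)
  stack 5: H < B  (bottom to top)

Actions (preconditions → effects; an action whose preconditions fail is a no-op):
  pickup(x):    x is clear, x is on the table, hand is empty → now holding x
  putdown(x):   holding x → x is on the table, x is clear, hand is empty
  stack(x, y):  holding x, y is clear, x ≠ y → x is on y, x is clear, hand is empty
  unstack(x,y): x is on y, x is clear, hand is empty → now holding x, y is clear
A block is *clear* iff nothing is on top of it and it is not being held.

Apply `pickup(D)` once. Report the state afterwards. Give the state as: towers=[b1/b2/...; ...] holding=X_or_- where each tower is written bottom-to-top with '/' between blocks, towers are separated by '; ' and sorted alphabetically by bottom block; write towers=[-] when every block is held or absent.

before: towers=[A/E; C; D; G/F; H/B] holding=-
pre[pickup(D)]: clear(D) yes, ontable(D) yes, handempty yes
all met → apply pickup(D)
after:  towers=[A/E; C; G/F; H/B] holding=D

towers=[A/E; C; G/F; H/B] holding=D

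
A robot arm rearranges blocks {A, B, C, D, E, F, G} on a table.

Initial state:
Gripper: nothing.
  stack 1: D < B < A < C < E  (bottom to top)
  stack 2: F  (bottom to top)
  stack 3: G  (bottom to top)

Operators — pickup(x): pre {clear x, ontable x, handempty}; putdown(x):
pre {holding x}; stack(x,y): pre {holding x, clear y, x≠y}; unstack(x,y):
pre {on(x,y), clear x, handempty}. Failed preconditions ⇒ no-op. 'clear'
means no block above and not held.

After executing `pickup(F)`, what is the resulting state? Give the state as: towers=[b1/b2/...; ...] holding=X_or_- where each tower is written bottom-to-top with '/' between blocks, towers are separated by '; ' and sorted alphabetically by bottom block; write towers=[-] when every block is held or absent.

towers=[D/B/A/C/E; G] holding=F

before: towers=[D/B/A/C/E; F; G] holding=-
pre[pickup(F)]: clear(F) ✓, ontable(F) ✓, handempty ✓
all met → apply pickup(F)
after:  towers=[D/B/A/C/E; G] holding=F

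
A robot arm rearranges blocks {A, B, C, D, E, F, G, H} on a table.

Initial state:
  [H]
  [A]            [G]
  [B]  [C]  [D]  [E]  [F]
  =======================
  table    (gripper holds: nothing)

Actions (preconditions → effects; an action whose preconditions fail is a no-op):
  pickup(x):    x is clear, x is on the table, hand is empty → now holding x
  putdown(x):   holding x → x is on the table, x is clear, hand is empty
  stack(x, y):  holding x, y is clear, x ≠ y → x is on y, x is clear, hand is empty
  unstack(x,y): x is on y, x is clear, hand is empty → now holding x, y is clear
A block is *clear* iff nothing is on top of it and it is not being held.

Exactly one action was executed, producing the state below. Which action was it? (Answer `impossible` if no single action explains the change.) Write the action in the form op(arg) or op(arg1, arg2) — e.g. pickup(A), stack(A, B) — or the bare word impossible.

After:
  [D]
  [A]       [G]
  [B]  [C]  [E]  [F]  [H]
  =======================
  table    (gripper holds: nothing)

target: towers=[B/A/D; C; E/G; F; H] holding=-
     unstack(G, E) → towers=[B/A/H; C; D; E; F] holding=G
     unstack(H, A) → towers=[B/A; C; D; E/G; F] holding=H
         pickup(F) → towers=[B/A/H; C; D; E/G] holding=F
         pickup(D) → towers=[B/A/H; C; E/G; F] holding=D
         pickup(C) → towers=[B/A/H; D; E/G; F] holding=C
none of the 5 applicable actions match → impossible

impossible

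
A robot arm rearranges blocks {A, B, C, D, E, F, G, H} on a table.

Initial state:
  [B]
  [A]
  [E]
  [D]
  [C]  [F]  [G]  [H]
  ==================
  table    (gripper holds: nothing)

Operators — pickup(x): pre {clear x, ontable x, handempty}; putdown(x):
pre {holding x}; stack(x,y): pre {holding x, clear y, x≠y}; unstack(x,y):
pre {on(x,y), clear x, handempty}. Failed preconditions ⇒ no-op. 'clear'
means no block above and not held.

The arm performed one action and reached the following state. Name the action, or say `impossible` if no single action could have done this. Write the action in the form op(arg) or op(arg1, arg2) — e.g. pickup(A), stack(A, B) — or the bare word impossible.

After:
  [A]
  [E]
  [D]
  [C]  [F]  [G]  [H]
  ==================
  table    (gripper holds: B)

target: towers=[C/D/E/A; F; G; H] holding=B
         pickup(G) → towers=[C/D/E/A/B; F; H] holding=G
         pickup(H) → towers=[C/D/E/A/B; F; G] holding=H
     unstack(B, A) → towers=[C/D/E/A; F; G; H] holding=B  ← match
         pickup(F) → towers=[C/D/E/A/B; G; H] holding=F

unstack(B, A)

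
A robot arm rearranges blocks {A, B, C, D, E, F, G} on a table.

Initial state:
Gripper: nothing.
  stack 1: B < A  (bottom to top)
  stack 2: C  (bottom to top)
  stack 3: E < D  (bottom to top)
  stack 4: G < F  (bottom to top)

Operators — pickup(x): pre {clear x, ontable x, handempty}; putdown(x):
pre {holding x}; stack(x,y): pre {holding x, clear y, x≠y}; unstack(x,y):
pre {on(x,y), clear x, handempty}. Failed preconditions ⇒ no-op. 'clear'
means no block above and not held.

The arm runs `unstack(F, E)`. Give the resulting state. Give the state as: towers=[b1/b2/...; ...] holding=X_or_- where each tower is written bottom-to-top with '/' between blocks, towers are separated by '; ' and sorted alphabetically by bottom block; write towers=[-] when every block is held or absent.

towers=[B/A; C; E/D; G/F] holding=-

before: towers=[B/A; C; E/D; G/F] holding=-
pre[unstack(F, E)]: on(F,E) no, clear(F) yes, handempty yes
on(F,E) unmet → unstack(F, E) is a no-op
after:  towers=[B/A; C; E/D; G/F] holding=-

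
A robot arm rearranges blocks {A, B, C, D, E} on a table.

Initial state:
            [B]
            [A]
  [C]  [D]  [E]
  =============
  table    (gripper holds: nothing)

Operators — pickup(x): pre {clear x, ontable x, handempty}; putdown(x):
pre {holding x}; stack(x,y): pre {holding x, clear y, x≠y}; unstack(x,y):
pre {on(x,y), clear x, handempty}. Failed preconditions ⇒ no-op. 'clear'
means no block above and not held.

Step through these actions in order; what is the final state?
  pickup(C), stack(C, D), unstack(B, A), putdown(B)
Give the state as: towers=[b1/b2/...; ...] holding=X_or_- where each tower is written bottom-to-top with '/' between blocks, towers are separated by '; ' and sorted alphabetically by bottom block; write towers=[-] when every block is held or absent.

towers=[B; D/C; E/A] holding=-

step 1 (pickup(C)): towers=[D; E/A/B] holding=C
step 2 (stack(C, D)): towers=[D/C; E/A/B] holding=-
step 3 (unstack(B, A)): towers=[D/C; E/A] holding=B
step 4 (putdown(B)): towers=[B; D/C; E/A] holding=-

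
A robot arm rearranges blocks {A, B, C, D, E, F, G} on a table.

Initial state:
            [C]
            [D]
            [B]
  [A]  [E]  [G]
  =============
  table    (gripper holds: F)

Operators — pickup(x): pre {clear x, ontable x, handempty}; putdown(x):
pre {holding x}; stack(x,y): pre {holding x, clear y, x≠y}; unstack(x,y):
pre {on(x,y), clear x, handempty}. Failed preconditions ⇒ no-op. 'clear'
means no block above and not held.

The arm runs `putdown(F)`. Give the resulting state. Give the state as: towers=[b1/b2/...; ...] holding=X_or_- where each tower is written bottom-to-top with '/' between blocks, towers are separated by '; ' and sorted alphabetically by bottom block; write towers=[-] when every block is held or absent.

before: towers=[A; E; G/B/D/C] holding=F
pre[putdown(F)]: holding(F) ok
all met → apply putdown(F)
after:  towers=[A; E; F; G/B/D/C] holding=-

towers=[A; E; F; G/B/D/C] holding=-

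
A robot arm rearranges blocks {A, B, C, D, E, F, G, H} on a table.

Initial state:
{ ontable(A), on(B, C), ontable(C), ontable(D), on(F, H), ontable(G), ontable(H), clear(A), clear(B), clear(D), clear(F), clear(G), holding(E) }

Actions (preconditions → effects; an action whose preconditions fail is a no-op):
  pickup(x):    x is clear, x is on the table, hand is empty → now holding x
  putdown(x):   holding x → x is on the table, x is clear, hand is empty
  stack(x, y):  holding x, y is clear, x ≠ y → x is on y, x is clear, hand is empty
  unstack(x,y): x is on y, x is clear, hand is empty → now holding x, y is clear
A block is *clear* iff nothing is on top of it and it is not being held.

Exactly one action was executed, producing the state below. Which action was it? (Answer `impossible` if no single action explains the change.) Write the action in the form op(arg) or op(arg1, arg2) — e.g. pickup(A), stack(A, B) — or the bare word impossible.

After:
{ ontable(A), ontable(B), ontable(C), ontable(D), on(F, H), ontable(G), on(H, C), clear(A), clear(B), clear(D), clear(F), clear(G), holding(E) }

impossible

target: towers=[A; B; C/H/F; D; G] holding=E
        putdown(E) → towers=[A; C/B; D; E; G; H/F] holding=-
       stack(E, G) → towers=[A; C/B; D; G/E; H/F] holding=-
       stack(E, A) → towers=[A/E; C/B; D; G; H/F] holding=-
       stack(E, B) → towers=[A; C/B/E; D; G; H/F] holding=-
       stack(E, F) → towers=[A; C/B; D; G; H/F/E] holding=-
       stack(E, D) → towers=[A; C/B; D/E; G; H/F] holding=-
none of the 6 applicable actions match → impossible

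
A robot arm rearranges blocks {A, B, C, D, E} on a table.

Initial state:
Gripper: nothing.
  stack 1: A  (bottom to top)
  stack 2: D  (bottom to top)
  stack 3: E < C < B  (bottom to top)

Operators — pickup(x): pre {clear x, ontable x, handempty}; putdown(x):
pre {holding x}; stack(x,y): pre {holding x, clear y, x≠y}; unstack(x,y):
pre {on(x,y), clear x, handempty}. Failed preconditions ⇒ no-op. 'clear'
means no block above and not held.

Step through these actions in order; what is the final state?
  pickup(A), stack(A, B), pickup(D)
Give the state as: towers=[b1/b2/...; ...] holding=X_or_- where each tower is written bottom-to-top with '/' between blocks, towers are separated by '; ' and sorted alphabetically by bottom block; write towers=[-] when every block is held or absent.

step 1 (pickup(A)): towers=[D; E/C/B] holding=A
step 2 (stack(A, B)): towers=[D; E/C/B/A] holding=-
step 3 (pickup(D)): towers=[E/C/B/A] holding=D

towers=[E/C/B/A] holding=D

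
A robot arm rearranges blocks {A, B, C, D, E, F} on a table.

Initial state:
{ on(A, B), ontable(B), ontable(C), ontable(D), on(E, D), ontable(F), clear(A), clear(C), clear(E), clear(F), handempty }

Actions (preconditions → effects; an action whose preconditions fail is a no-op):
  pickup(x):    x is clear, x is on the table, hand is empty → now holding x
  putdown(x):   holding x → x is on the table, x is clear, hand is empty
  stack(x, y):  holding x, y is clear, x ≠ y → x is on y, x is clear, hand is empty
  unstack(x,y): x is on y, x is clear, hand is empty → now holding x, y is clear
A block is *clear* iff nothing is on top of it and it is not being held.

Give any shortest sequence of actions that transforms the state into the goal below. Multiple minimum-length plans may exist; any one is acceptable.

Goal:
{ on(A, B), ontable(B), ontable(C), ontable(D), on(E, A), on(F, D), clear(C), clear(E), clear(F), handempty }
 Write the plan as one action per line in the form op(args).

unstack(E, D)
stack(E, A)
pickup(F)
stack(F, D)

step 1 (unstack(E, D)): towers=[B/A; C; D; F] holding=E
step 2 (stack(E, A)): towers=[B/A/E; C; D; F] holding=-
step 3 (pickup(F)): towers=[B/A/E; C; D] holding=F
step 4 (stack(F, D)): towers=[B/A/E; C; D/F] holding=-
goal check: towers=[B/A/E; C; D/F] holding=- — reached (length 4, optimal by BFS)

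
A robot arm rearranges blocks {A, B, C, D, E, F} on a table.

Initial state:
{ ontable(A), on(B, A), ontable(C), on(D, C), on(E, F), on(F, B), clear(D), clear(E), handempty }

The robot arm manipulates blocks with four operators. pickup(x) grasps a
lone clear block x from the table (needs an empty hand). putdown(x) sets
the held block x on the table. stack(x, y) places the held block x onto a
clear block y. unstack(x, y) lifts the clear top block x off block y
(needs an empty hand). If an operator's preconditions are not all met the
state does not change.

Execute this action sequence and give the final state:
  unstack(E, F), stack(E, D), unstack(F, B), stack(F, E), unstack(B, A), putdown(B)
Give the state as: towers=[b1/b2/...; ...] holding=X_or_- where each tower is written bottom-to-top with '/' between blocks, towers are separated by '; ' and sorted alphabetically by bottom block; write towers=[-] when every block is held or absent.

step 1 (unstack(E, F)): towers=[A/B/F; C/D] holding=E
step 2 (stack(E, D)): towers=[A/B/F; C/D/E] holding=-
step 3 (unstack(F, B)): towers=[A/B; C/D/E] holding=F
step 4 (stack(F, E)): towers=[A/B; C/D/E/F] holding=-
step 5 (unstack(B, A)): towers=[A; C/D/E/F] holding=B
step 6 (putdown(B)): towers=[A; B; C/D/E/F] holding=-

towers=[A; B; C/D/E/F] holding=-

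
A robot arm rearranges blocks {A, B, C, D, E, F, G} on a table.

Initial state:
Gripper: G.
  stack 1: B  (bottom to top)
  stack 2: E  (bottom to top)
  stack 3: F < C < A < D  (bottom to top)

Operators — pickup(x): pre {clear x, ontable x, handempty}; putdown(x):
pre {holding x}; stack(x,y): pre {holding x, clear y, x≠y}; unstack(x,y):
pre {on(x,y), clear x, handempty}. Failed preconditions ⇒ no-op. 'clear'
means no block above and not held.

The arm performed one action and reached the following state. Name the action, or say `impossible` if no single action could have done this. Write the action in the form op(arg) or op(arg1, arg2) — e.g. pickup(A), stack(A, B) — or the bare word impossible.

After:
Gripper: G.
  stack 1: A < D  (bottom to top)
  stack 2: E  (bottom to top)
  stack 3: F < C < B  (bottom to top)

impossible

target: towers=[A/D; E; F/C/B] holding=G
        putdown(G) → towers=[B; E; F/C/A/D; G] holding=-
       stack(G, B) → towers=[B/G; E; F/C/A/D] holding=-
       stack(G, D) → towers=[B; E; F/C/A/D/G] holding=-
       stack(G, E) → towers=[B; E/G; F/C/A/D] holding=-
none of the 4 applicable actions match → impossible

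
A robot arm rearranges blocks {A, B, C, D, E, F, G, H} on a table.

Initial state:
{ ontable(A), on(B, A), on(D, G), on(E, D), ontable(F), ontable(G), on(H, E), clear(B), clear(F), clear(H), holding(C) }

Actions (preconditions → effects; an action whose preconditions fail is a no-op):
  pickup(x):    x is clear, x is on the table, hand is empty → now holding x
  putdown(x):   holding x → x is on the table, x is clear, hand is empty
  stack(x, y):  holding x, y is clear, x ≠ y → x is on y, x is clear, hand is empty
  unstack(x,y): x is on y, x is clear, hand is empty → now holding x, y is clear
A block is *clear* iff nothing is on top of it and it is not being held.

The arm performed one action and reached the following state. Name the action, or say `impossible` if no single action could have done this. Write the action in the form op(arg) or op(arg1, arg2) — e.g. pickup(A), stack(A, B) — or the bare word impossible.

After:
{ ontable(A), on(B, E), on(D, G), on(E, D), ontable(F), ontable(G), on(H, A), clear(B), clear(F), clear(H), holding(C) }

target: towers=[A/H; F; G/D/E/B] holding=C
        putdown(C) → towers=[A/B; C; F; G/D/E/H] holding=-
       stack(C, H) → towers=[A/B; F; G/D/E/H/C] holding=-
       stack(C, B) → towers=[A/B/C; F; G/D/E/H] holding=-
       stack(C, F) → towers=[A/B; F/C; G/D/E/H] holding=-
none of the 4 applicable actions match → impossible

impossible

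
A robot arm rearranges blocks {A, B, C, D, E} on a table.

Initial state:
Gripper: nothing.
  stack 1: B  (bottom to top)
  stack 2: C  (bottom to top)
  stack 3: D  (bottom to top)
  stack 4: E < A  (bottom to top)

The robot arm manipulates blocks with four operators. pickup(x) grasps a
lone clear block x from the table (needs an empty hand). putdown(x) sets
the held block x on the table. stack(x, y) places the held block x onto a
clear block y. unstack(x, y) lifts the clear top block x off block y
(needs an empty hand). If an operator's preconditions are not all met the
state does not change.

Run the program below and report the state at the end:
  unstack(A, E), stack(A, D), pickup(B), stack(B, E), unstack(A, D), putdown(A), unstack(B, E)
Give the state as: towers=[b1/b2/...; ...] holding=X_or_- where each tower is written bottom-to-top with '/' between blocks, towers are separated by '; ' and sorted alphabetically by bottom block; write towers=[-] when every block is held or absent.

towers=[A; C; D; E] holding=B

step 1 (unstack(A, E)): towers=[B; C; D; E] holding=A
step 2 (stack(A, D)): towers=[B; C; D/A; E] holding=-
step 3 (pickup(B)): towers=[C; D/A; E] holding=B
step 4 (stack(B, E)): towers=[C; D/A; E/B] holding=-
step 5 (unstack(A, D)): towers=[C; D; E/B] holding=A
step 6 (putdown(A)): towers=[A; C; D; E/B] holding=-
step 7 (unstack(B, E)): towers=[A; C; D; E] holding=B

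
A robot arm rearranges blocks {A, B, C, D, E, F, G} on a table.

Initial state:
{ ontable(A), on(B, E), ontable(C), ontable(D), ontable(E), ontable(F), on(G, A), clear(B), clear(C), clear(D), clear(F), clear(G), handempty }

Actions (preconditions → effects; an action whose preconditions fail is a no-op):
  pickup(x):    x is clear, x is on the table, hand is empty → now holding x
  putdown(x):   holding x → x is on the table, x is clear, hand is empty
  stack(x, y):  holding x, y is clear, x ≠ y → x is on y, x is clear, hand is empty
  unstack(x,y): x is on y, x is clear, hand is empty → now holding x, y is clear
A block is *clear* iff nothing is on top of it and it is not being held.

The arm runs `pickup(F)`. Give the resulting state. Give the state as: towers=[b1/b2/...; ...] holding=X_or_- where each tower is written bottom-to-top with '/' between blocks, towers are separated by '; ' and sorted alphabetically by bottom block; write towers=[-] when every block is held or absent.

towers=[A/G; C; D; E/B] holding=F

before: towers=[A/G; C; D; E/B; F] holding=-
pre[pickup(F)]: clear(F) ok, ontable(F) ok, handempty ok
all met → apply pickup(F)
after:  towers=[A/G; C; D; E/B] holding=F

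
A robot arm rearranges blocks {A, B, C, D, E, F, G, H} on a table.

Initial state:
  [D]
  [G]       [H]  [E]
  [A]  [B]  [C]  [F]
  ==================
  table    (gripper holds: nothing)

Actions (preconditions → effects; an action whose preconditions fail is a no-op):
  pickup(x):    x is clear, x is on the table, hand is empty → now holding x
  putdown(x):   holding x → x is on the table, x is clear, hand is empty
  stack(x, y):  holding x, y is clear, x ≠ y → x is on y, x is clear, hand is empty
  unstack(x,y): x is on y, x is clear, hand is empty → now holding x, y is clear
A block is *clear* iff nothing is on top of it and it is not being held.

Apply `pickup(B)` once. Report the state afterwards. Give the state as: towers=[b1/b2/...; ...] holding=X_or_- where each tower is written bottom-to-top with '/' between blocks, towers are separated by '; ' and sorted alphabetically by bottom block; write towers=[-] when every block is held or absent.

towers=[A/G/D; C/H; F/E] holding=B

before: towers=[A/G/D; B; C/H; F/E] holding=-
pre[pickup(B)]: clear(B) ✓, ontable(B) ✓, handempty ✓
all met → apply pickup(B)
after:  towers=[A/G/D; C/H; F/E] holding=B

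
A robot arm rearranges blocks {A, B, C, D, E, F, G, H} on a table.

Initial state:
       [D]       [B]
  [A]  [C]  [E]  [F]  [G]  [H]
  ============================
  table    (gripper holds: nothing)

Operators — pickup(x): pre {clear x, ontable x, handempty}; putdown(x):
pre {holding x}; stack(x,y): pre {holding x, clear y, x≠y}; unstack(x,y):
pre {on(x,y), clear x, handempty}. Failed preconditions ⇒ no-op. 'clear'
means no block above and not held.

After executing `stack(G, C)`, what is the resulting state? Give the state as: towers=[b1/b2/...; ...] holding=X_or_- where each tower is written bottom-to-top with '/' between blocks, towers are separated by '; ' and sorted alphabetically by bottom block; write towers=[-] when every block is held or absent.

towers=[A; C/D; E; F/B; G; H] holding=-

before: towers=[A; C/D; E; F/B; G; H] holding=-
pre[stack(G, C)]: holding(G) no, clear(C) no, G≠C yes
holding(G), clear(C) unmet → stack(G, C) is a no-op
after:  towers=[A; C/D; E; F/B; G; H] holding=-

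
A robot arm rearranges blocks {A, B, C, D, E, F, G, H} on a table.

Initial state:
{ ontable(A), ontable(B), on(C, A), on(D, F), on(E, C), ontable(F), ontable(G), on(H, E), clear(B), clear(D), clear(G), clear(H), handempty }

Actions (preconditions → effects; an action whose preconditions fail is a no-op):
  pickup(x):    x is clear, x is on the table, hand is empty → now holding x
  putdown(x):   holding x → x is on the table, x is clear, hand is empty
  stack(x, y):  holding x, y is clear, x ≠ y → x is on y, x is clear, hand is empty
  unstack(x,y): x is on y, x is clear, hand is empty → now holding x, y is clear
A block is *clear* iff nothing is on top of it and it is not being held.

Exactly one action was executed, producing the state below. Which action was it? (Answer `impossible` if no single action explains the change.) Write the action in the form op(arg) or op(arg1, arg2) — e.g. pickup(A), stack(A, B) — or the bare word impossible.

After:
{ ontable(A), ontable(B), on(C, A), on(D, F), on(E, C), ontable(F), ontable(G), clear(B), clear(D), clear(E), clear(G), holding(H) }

target: towers=[A/C/E; B; F/D; G] holding=H
         pickup(G) → towers=[A/C/E/H; B; F/D] holding=G
     unstack(H, E) → towers=[A/C/E; B; F/D; G] holding=H  ← match
         pickup(B) → towers=[A/C/E/H; F/D; G] holding=B
     unstack(D, F) → towers=[A/C/E/H; B; F; G] holding=D

unstack(H, E)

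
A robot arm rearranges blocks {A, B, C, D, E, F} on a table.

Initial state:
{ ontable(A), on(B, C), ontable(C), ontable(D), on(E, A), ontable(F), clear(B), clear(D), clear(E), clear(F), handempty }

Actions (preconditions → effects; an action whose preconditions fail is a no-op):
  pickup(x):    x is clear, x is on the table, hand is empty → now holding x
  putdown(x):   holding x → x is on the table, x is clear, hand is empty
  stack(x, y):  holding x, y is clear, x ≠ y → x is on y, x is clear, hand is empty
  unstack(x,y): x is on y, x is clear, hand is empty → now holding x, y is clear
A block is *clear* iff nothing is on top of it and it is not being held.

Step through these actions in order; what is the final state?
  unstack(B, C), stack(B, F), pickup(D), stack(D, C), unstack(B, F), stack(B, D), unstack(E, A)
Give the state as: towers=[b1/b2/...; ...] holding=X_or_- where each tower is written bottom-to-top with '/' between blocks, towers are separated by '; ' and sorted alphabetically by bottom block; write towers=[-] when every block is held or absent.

towers=[A; C/D/B; F] holding=E

step 1 (unstack(B, C)): towers=[A/E; C; D; F] holding=B
step 2 (stack(B, F)): towers=[A/E; C; D; F/B] holding=-
step 3 (pickup(D)): towers=[A/E; C; F/B] holding=D
step 4 (stack(D, C)): towers=[A/E; C/D; F/B] holding=-
step 5 (unstack(B, F)): towers=[A/E; C/D; F] holding=B
step 6 (stack(B, D)): towers=[A/E; C/D/B; F] holding=-
step 7 (unstack(E, A)): towers=[A; C/D/B; F] holding=E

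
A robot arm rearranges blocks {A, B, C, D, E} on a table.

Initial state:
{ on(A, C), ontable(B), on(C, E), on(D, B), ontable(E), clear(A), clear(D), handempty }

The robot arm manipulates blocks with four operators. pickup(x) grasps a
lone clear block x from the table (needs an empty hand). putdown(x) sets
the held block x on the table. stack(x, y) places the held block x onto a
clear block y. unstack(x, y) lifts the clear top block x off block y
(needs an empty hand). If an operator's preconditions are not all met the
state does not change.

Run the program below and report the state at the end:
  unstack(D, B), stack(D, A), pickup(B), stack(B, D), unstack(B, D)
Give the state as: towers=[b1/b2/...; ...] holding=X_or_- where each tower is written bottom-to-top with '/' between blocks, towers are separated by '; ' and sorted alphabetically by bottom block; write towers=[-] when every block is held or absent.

towers=[E/C/A/D] holding=B

step 1 (unstack(D, B)): towers=[B; E/C/A] holding=D
step 2 (stack(D, A)): towers=[B; E/C/A/D] holding=-
step 3 (pickup(B)): towers=[E/C/A/D] holding=B
step 4 (stack(B, D)): towers=[E/C/A/D/B] holding=-
step 5 (unstack(B, D)): towers=[E/C/A/D] holding=B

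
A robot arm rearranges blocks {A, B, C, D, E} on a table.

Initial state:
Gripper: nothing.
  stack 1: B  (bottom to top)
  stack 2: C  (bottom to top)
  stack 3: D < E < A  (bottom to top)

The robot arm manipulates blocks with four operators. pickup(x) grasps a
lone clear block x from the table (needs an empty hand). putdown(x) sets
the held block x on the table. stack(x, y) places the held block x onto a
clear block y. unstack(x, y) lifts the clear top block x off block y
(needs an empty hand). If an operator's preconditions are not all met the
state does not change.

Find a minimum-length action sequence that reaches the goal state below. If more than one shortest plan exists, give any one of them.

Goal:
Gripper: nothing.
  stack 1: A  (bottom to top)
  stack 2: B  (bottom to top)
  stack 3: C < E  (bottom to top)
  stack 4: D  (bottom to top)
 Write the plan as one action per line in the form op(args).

unstack(A, E)
putdown(A)
unstack(E, D)
stack(E, C)

step 1 (unstack(A, E)): towers=[B; C; D/E] holding=A
step 2 (putdown(A)): towers=[A; B; C; D/E] holding=-
step 3 (unstack(E, D)): towers=[A; B; C; D] holding=E
step 4 (stack(E, C)): towers=[A; B; C/E; D] holding=-
goal check: towers=[A; B; C/E; D] holding=- — reached (length 4, optimal by BFS)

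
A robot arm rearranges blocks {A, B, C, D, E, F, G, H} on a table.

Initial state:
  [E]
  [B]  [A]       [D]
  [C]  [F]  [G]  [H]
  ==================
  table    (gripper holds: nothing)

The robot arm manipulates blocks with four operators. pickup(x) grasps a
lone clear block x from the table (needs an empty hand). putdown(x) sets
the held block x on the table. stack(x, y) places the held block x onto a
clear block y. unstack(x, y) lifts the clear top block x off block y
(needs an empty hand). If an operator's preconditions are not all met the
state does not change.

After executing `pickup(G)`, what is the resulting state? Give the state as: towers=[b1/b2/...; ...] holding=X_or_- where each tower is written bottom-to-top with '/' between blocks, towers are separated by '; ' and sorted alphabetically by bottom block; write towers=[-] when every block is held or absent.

towers=[C/B/E; F/A; H/D] holding=G

before: towers=[C/B/E; F/A; G; H/D] holding=-
pre[pickup(G)]: clear(G) yes, ontable(G) yes, handempty yes
all met → apply pickup(G)
after:  towers=[C/B/E; F/A; H/D] holding=G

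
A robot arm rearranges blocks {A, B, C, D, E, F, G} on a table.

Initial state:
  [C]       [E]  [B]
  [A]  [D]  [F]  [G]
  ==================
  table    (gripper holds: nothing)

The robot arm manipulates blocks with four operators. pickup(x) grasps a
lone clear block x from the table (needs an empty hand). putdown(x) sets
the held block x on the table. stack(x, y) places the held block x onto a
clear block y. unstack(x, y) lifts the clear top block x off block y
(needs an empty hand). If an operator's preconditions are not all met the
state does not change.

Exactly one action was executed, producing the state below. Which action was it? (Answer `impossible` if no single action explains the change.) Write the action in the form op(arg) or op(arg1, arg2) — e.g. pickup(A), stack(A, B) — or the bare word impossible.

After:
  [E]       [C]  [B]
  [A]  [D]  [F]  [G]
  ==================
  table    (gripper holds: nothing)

target: towers=[A/E; D; F/C; G/B] holding=-
     unstack(B, G) → towers=[A/C; D; F/E; G] holding=B
         pickup(D) → towers=[A/C; F/E; G/B] holding=D
     unstack(E, F) → towers=[A/C; D; F; G/B] holding=E
     unstack(C, A) → towers=[A; D; F/E; G/B] holding=C
none of the 4 applicable actions match → impossible

impossible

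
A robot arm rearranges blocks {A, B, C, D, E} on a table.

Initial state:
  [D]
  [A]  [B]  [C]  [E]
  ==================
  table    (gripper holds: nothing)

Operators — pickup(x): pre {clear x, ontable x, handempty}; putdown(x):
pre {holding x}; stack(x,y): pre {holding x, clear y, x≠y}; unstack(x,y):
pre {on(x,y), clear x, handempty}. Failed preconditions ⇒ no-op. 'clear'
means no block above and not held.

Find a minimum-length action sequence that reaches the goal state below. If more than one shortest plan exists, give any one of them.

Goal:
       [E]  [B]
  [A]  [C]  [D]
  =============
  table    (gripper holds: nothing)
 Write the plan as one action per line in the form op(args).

step 1 (unstack(D, A)): towers=[A; B; C; E] holding=D
step 2 (putdown(D)): towers=[A; B; C; D; E] holding=-
step 3 (pickup(B)): towers=[A; C; D; E] holding=B
step 4 (stack(B, D)): towers=[A; C; D/B; E] holding=-
step 5 (pickup(E)): towers=[A; C; D/B] holding=E
step 6 (stack(E, C)): towers=[A; C/E; D/B] holding=-
goal check: towers=[A; C/E; D/B] holding=- — reached (length 6, optimal by BFS)

unstack(D, A)
putdown(D)
pickup(B)
stack(B, D)
pickup(E)
stack(E, C)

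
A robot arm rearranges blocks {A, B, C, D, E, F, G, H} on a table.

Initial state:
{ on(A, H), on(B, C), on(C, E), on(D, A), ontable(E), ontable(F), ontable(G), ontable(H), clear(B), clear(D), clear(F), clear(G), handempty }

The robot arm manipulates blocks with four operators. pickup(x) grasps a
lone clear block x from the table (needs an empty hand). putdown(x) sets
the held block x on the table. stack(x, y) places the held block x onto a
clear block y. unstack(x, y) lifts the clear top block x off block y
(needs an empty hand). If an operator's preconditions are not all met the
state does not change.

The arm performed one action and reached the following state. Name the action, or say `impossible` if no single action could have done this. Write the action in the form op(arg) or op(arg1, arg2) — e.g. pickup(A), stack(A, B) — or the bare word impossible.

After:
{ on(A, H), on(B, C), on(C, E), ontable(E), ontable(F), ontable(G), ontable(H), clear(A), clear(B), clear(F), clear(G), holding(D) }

target: towers=[E/C/B; F; G; H/A] holding=D
         pickup(G) → towers=[E/C/B; F; H/A/D] holding=G
     unstack(B, C) → towers=[E/C; F; G; H/A/D] holding=B
         pickup(F) → towers=[E/C/B; G; H/A/D] holding=F
     unstack(D, A) → towers=[E/C/B; F; G; H/A] holding=D  ← match

unstack(D, A)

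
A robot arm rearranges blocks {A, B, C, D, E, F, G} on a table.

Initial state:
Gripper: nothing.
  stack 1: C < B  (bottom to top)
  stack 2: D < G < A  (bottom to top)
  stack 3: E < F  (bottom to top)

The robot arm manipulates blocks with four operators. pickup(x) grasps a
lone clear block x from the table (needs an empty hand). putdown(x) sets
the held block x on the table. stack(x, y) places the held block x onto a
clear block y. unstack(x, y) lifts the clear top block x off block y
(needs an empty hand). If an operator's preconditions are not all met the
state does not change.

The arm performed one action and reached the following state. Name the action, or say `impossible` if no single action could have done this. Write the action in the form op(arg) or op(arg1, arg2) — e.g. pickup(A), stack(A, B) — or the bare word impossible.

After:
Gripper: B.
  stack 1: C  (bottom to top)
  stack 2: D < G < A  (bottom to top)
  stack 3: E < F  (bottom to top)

target: towers=[C; D/G/A; E/F] holding=B
     unstack(B, C) → towers=[C; D/G/A; E/F] holding=B  ← match
     unstack(F, E) → towers=[C/B; D/G/A; E] holding=F
     unstack(A, G) → towers=[C/B; D/G; E/F] holding=A

unstack(B, C)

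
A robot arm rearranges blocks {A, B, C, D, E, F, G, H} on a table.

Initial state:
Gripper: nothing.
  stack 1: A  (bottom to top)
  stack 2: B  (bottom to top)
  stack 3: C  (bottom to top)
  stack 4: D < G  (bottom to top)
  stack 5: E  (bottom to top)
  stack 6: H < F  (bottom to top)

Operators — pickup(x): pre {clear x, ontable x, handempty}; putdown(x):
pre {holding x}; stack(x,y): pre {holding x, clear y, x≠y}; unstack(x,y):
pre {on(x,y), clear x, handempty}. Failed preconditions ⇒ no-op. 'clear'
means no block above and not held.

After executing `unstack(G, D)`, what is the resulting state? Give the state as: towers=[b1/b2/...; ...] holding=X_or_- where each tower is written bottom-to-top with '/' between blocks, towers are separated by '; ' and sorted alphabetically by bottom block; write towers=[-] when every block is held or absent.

towers=[A; B; C; D; E; H/F] holding=G

before: towers=[A; B; C; D/G; E; H/F] holding=-
pre[unstack(G, D)]: on(G,D) yes, clear(G) yes, handempty yes
all met → apply unstack(G, D)
after:  towers=[A; B; C; D; E; H/F] holding=G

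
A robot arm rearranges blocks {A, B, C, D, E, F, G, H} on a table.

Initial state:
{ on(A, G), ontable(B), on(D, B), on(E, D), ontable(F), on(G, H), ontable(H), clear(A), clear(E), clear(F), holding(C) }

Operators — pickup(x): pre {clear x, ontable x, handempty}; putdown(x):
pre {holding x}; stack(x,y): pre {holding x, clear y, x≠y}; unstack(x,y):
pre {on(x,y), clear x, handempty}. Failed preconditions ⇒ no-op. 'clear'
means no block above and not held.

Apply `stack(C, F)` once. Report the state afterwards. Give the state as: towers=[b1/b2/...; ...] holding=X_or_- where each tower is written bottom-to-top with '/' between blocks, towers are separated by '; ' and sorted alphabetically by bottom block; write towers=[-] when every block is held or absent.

towers=[B/D/E; F/C; H/G/A] holding=-

before: towers=[B/D/E; F; H/G/A] holding=C
pre[stack(C, F)]: holding(C) ok, clear(F) ok, C≠F ok
all met → apply stack(C, F)
after:  towers=[B/D/E; F/C; H/G/A] holding=-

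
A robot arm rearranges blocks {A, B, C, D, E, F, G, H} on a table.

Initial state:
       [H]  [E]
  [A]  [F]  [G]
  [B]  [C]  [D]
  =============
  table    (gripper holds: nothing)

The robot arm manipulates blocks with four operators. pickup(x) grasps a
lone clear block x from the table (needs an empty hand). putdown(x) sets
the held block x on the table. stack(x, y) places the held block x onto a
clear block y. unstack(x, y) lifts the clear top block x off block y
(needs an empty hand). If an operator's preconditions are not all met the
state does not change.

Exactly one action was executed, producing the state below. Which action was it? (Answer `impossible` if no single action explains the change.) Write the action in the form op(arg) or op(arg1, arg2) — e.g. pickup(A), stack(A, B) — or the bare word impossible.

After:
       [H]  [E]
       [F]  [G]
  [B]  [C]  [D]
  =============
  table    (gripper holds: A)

unstack(A, B)

target: towers=[B; C/F/H; D/G/E] holding=A
     unstack(A, B) → towers=[B; C/F/H; D/G/E] holding=A  ← match
     unstack(E, G) → towers=[B/A; C/F/H; D/G] holding=E
     unstack(H, F) → towers=[B/A; C/F; D/G/E] holding=H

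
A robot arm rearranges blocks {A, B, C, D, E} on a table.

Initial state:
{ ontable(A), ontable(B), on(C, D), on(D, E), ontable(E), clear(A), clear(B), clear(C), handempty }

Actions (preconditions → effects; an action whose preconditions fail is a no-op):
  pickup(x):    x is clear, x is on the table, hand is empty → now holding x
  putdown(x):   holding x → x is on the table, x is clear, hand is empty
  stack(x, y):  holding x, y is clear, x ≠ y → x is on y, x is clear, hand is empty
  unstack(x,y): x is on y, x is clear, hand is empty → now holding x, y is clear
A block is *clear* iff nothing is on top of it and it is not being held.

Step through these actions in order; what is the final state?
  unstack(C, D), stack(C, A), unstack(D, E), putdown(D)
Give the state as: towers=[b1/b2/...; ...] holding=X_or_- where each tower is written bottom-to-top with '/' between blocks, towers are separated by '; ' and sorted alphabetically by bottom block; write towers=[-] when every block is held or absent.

step 1 (unstack(C, D)): towers=[A; B; E/D] holding=C
step 2 (stack(C, A)): towers=[A/C; B; E/D] holding=-
step 3 (unstack(D, E)): towers=[A/C; B; E] holding=D
step 4 (putdown(D)): towers=[A/C; B; D; E] holding=-

towers=[A/C; B; D; E] holding=-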